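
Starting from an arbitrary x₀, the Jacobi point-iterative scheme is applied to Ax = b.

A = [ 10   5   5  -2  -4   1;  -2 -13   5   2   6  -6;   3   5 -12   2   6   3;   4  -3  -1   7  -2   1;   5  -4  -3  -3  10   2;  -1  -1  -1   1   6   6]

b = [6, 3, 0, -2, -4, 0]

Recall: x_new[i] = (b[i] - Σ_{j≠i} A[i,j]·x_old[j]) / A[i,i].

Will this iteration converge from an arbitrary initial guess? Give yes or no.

Let D = diag(10, -13, -12, 7, 10, 6); L, U the strict triangles.
T_J = -D⁻¹(L+U): T[2,4] = -(6)/(-12) = +0.5000; T[2,2] = 0.
  T[0,:] = [+0.0000 -0.5000 -0.5000 +0.2000 +0.4000 -0.1000]
  T[1,:] = [-0.1538 +0.0000 +0.3846 +0.1538 +0.4615 -0.4615]
  T[2,:] = [+0.2500 +0.4167 +0.0000 +0.1667 +0.5000 +0.2500]
  T[3,:] = [-0.5714 +0.4286 +0.1429 +0.0000 +0.2857 -0.1429]
  T[4,:] = [-0.5000 +0.4000 +0.3000 +0.3000 +0.0000 -0.2000]
  T[5,:] = [+0.1667 +0.1667 +0.1667 -0.1667 -1.0000 +0.0000]
|λ(T)| sorted: 1.1767, 0.6120, 0.6120, 0.5465, 0.3201, 0.3201.
ρ(T) = max|λ| = 1.1767; 1.1767 > 1 ⇒ diverges.

no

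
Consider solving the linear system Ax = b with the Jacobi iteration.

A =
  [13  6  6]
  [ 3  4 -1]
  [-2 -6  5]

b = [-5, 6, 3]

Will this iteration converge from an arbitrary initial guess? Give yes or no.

yes

Diagonal D = diag(13, 4, 5); L, U strict lower/upper.
T_J = -D⁻¹(L+U): T[1,2] = -(-1)/(4) = +0.2500; T[1,1] = 0.
  T[0,:] = [+0.0000  -0.4615  -0.4615]
  T[1,:] = [-0.7500  +0.0000  +0.2500]
  T[2,:] = [+0.4000  +1.2000  +0.0000]
eigenvalue magnitudes: 0.9272, 0.6310, 0.6310.
ρ = 0.9272; 0.9272 < 1 ⇒ converges.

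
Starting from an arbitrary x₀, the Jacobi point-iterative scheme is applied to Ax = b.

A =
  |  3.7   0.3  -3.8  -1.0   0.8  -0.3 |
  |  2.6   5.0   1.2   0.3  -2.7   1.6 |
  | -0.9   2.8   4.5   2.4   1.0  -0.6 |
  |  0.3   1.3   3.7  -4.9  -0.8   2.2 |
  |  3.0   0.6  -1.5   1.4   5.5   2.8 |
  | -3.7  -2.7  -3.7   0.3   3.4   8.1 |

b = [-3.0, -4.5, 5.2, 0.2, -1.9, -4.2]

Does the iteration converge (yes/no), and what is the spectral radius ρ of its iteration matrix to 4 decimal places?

no, ρ = 1.1273

Diagonal D = diag(3.7, 5, 4.5, -4.9, 5.5, 8.1); L, U strict lower/upper.
Jacobi T = -D⁻¹(L+U): T[3,5] = -(2.2)/(-4.9) = +0.4490; T[3,3] = 0.
  T[0,:] = [+0.0000, -0.0811, +1.0270, +0.2703, -0.2162, +0.0811]
  T[1,:] = [-0.5200, +0.0000, -0.2400, -0.0600, +0.5400, -0.3200]
  T[2,:] = [+0.2000, -0.6222, +0.0000, -0.5333, -0.2222, +0.1333]
  T[3,:] = [+0.0612, +0.2653, +0.7551, +0.0000, -0.1633, +0.4490]
  T[4,:] = [-0.5455, -0.1091, +0.2727, -0.2545, +0.0000, -0.5091]
  T[5,:] = [+0.4568, +0.3333, +0.4568, -0.0370, -0.4198, +0.0000]
|eigenvalues of T|: 1.1273, 0.7035, 0.7035, 0.5776, 0.3997, 0.3997.
spectral radius ρ = 1.1273; 1.1273 > 1, so it fails to converge.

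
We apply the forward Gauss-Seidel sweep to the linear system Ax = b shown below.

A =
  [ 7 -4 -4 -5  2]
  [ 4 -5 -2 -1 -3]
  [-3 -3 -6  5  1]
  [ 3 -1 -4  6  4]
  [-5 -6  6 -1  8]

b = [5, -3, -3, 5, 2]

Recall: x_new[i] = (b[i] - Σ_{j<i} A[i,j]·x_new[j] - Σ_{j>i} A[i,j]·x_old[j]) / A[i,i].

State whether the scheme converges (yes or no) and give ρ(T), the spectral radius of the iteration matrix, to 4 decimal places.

Let D = diag(7, -5, -6, 6, 8); L, U the strict triangles.
Gauss-Seidel: T = -(D+L)⁻¹U, row 0 first, T[0,3] = -(-5)/(7) = +0.7143; later rows by forward substitution.
  T[0,:] = [+0.0000, +0.5714, +0.5714, +0.7143, -0.2857]
  T[1,:] = [+0.0000, +0.4571, +0.0571, +0.3714, -0.8286]
  T[2,:] = [+0.0000, -0.5143, -0.3143, +0.2905, +0.7238]
  T[3,:] = [+0.0000, -0.5524, -0.4857, -0.1016, -0.1794]
  T[4,:] = [+0.0000, +1.0167, +0.5750, +0.4944, -1.3653]
moduli |λ_i(T)| = 1.1297, 0.7093, 0.7093, 0.1396, 0.0000.
ρ(T) = max|λ| = 1.1297; 1.1297 > 1: divergent.

no, ρ = 1.1297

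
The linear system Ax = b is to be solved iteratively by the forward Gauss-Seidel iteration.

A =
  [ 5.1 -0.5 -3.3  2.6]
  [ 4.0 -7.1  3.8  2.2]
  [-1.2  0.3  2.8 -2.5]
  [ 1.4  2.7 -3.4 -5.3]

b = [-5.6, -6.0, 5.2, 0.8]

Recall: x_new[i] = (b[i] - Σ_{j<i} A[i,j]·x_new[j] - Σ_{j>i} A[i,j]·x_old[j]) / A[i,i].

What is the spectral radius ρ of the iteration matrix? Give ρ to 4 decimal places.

0.8732

Let D = diag(5.1, -7.1, 2.8, -5.3); L, U the strict triangles.
GS T = -(D+L)⁻¹U: row 0 first, T[0,2] = -(-3.3)/(5.1) = +0.6471; later rows by forward substitution.
  T[0,:] = [+0.0000, +0.0980, +0.6471, -0.5098]
  T[1,:] = [+0.0000, +0.0552, +0.8998, +0.0226]
  T[2,:] = [+0.0000, +0.0361, +0.1809, +0.6719]
  T[3,:] = [+0.0000, +0.0309, +0.5132, -0.5542]
|eigenvalues of T|: 0.8732, 0.5796, 0.0245, 0.0000.
spectral radius ρ = 0.8732; 0.8732 < 1, so it converges for any x₀.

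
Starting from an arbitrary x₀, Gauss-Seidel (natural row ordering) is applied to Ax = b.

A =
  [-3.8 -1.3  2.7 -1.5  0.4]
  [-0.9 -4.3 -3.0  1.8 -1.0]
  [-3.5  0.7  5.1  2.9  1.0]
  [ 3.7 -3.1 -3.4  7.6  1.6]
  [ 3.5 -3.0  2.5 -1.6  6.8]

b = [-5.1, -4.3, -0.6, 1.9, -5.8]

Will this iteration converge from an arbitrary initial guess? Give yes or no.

yes

Let D = diag(-3.8, -4.3, 5.1, 7.6, 6.8); L, U the strict triangles.
Gauss-Seidel: T = -(D+L)⁻¹U, row 0 first, T[0,4] = -(0.4)/(-3.8) = +0.1053; later rows by forward substitution.
  T[0,:] = [+0.0000 -0.3421 +0.7105 -0.3947 +0.1053]
  T[1,:] = [+0.0000 +0.0716 -0.8464 +0.5012 -0.2546]
  T[2,:] = [+0.0000 -0.2446 +0.6038 -0.9083 -0.0889]
  T[3,:] = [+0.0000 +0.0863 -0.4210 -0.0097 -0.4054]
  T[4,:] = [+0.0000 +0.3179 -1.0602 +0.7560 -0.2292]
|eigenvalues of T|: 0.8866, 0.4965, 0.2075, 0.1610, 0.0000.
ρ = 0.8866; 0.8866 < 1: convergent.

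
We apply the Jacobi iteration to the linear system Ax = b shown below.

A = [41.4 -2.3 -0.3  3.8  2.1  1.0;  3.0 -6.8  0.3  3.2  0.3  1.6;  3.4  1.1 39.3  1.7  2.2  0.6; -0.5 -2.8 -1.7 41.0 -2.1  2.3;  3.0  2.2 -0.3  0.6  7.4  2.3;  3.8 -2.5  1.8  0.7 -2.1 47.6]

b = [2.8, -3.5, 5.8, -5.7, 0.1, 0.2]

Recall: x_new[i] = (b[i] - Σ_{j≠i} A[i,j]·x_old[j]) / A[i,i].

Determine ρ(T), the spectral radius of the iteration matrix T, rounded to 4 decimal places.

Let D = diag(41.4, -6.8, 39.3, 41, 7.4, 47.6); L, U the strict triangles.
T_J = -D⁻¹(L+U): T[3,4] = -(-2.1)/(41) = +0.0512; T[3,3] = 0.
  T[0,:] = [+0.0000  +0.0556  +0.0072  -0.0918  -0.0507  -0.0242]
  T[1,:] = [+0.4412  +0.0000  +0.0441  +0.4706  +0.0441  +0.2353]
  T[2,:] = [-0.0865  -0.0280  +0.0000  -0.0433  -0.0560  -0.0153]
  T[3,:] = [+0.0122  +0.0683  +0.0415  +0.0000  +0.0512  -0.0561]
  T[4,:] = [-0.4054  -0.2973  +0.0405  -0.0811  +0.0000  -0.3108]
  T[5,:] = [-0.0798  +0.0525  -0.0378  -0.0147  +0.0441  +0.0000]
|roots of det(T-λI)|: 0.3097, 0.1893, 0.1560, 0.1560, 0.0586, 0.0296.
ρ = 0.3097; 0.3097 < 1, so it converges for any x₀.

0.3097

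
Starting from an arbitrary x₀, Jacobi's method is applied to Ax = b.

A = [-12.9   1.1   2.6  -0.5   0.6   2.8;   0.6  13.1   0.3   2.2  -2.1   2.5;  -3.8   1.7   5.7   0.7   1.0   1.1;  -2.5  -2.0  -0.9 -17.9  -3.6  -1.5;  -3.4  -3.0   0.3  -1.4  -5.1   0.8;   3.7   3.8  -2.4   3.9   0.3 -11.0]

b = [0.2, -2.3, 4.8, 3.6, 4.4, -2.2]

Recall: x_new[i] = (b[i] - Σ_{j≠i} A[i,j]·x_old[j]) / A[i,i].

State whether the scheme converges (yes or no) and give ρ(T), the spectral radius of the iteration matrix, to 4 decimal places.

yes, ρ = 0.5430

Split A = D + L + U, D = diag(-12.9, 13.1, 5.7, -17.9, -5.1, -11).
Jacobi T = -D⁻¹(L+U): T[3,5] = -(-1.5)/(-17.9) = -0.0838; T[3,3] = 0.
  T[0,:] = [+0.0000, +0.0853, +0.2016, -0.0388, +0.0465, +0.2171]
  T[1,:] = [-0.0458, +0.0000, -0.0229, -0.1679, +0.1603, -0.1908]
  T[2,:] = [+0.6667, -0.2982, +0.0000, -0.1228, -0.1754, -0.1930]
  T[3,:] = [-0.1397, -0.1117, -0.0503, +0.0000, -0.2011, -0.0838]
  T[4,:] = [-0.6667, -0.5882, +0.0588, -0.2745, +0.0000, +0.1569]
  T[5,:] = [+0.3364, +0.3455, -0.2182, +0.3545, +0.0273, +0.0000]
|eigenvalues of T|: 0.5430, 0.3363, 0.3363, 0.3193, 0.1551, 0.0775.
ρ(T) = max|λ| = 0.5430; 0.5430 < 1: convergent.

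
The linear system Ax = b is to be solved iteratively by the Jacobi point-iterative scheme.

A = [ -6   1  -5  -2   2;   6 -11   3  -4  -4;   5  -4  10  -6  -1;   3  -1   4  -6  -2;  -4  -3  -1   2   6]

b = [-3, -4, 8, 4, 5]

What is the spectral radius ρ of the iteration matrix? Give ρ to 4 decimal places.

1.2705

Diagonal D = diag(-6, -11, 10, -6, 6); L, U strict lower/upper.
Jacobi: T = -D⁻¹(L+U), T[2,1] = -(-4)/(10) = +0.4000; T[2,2] = 0.
  T[0,:] = [+0.0000 +0.1667 -0.8333 -0.3333 +0.3333]
  T[1,:] = [+0.5455 +0.0000 +0.2727 -0.3636 -0.3636]
  T[2,:] = [-0.5000 +0.4000 +0.0000 +0.6000 +0.1000]
  T[3,:] = [+0.5000 -0.1667 +0.6667 +0.0000 -0.3333]
  T[4,:] = [+0.6667 +0.5000 +0.1667 -0.3333 +0.0000]
eigenvalue magnitudes: 1.2705, 0.8537, 0.3762, 0.3762, 0.1349.
ρ = 1.2705; 1.2705 > 1 ⇒ diverges.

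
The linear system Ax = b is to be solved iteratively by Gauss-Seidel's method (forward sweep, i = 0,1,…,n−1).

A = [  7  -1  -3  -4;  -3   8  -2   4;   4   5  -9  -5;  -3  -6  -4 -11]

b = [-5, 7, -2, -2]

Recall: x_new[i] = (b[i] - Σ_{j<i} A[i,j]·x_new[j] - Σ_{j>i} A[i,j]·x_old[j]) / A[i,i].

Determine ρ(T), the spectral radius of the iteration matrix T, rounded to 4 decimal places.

A = D + L + U where D = diag(7, 8, -9, -11).
T_GS = -(D+L)⁻¹U: row 0 first, T[0,1] = -(-1)/(7) = +0.1429; later rows by forward substitution.
  T[0,:] = [+0.0000  +0.1429  +0.4286  +0.5714]
  T[1,:] = [+0.0000  +0.0536  +0.4107  -0.2857]
  T[2,:] = [+0.0000  +0.0933  +0.4187  -0.4603]
  T[3,:] = [+0.0000  -0.1021  -0.4931  +0.1674]
moduli |λ_i(T)| = 0.8689, 0.1978, 0.0315, 0.0000.
spectral radius ρ = 0.8689; 0.8689 < 1, so it converges for any x₀.

0.8689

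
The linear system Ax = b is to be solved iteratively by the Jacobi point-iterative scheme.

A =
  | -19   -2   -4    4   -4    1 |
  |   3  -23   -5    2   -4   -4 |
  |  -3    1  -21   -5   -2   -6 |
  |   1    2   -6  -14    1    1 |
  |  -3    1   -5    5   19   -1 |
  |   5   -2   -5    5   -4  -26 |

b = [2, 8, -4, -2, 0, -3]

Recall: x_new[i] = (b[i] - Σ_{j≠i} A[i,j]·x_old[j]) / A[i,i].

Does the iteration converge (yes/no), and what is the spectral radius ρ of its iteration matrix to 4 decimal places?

Write A = D+L+U with D = diag(-19, -23, -21, -14, 19, -26).
T_J = -D⁻¹(L+U): T[0,4] = -(-4)/(-19) = -0.2105; T[0,0] = 0.
  T[0,:] = [+0.0000 -0.1053 -0.2105 +0.2105 -0.2105 +0.0526]
  T[1,:] = [+0.1304 +0.0000 -0.2174 +0.0870 -0.1739 -0.1739]
  T[2,:] = [-0.1429 +0.0476 +0.0000 -0.2381 -0.0952 -0.2857]
  T[3,:] = [+0.0714 +0.1429 -0.4286 +0.0000 +0.0714 +0.0714]
  T[4,:] = [+0.1579 -0.0526 +0.2632 -0.2632 +0.0000 +0.0526]
  T[5,:] = [+0.1923 -0.0769 -0.1923 +0.1923 -0.1538 +0.0000]
|roots of det(T-λI)|: 0.5911, 0.3191, 0.3191, 0.2938, 0.0921, 0.0416.
ρ(T) = max|λ| = 0.5911; 0.5911 < 1 ⇒ converges.

yes, ρ = 0.5911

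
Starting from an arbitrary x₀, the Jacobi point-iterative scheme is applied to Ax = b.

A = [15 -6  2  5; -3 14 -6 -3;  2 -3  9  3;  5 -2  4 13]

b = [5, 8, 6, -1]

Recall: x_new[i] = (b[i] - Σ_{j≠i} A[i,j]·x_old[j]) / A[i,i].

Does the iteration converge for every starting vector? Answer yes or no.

Diagonal D = diag(15, 14, 9, 13); L, U strict lower/upper.
Jacobi: T = -D⁻¹(L+U), T[0,1] = -(-6)/(15) = +0.4000; T[0,0] = 0.
  T[0,:] = [+0.0000 +0.4000 -0.1333 -0.3333]
  T[1,:] = [+0.2143 +0.0000 +0.4286 +0.2143]
  T[2,:] = [-0.2222 +0.3333 +0.0000 -0.3333]
  T[3,:] = [-0.3846 +0.1538 -0.3077 +0.0000]
|λ(T)| sorted: 0.8647, 0.4805, 0.2028, 0.2028.
spectral radius ρ = 0.8647; 0.8647 < 1: convergent.

yes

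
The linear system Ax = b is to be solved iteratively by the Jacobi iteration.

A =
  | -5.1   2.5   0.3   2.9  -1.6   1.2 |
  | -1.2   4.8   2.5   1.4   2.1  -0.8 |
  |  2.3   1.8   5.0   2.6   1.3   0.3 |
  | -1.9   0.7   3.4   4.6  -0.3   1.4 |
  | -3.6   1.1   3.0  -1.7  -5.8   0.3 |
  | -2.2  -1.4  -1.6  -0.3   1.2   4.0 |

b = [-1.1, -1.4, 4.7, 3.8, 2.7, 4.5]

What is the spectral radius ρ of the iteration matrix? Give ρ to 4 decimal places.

1.1228

Let D = diag(-5.1, 4.8, 5, 4.6, -5.8, 4); L, U the strict triangles.
T_J = -D⁻¹(L+U): T[1,5] = -(-0.8)/(4.8) = +0.1667; T[1,1] = 0.
  T[0,:] = [+0.0000 +0.4902 +0.0588 +0.5686 -0.3137 +0.2353]
  T[1,:] = [+0.2500 +0.0000 -0.5208 -0.2917 -0.4375 +0.1667]
  T[2,:] = [-0.4600 -0.3600 +0.0000 -0.5200 -0.2600 -0.0600]
  T[3,:] = [+0.4130 -0.1522 -0.7391 +0.0000 +0.0652 -0.3043]
  T[4,:] = [-0.6207 +0.1897 +0.5172 -0.2931 +0.0000 +0.0517]
  T[5,:] = [+0.5500 +0.3500 +0.4000 +0.0750 -0.3000 +0.0000]
moduli |λ_i(T)| = 1.1228, 0.6581, 0.5801, 0.5801, 0.4024, 0.4024.
ρ = 1.1228; 1.1228 > 1: divergent.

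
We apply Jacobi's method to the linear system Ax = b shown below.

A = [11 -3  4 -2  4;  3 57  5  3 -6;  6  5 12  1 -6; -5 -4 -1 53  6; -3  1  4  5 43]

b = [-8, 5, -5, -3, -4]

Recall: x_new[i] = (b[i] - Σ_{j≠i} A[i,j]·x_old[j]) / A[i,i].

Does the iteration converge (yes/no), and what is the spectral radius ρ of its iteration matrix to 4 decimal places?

yes, ρ = 0.4535

A = D + L + U where D = diag(11, 57, 12, 53, 43).
T_J = -D⁻¹(L+U): T[3,2] = -(-1)/(53) = +0.0189; T[3,3] = 0.
  T[0,:] = [+0.0000, +0.2727, -0.3636, +0.1818, -0.3636]
  T[1,:] = [-0.0526, +0.0000, -0.0877, -0.0526, +0.1053]
  T[2,:] = [-0.5000, -0.4167, +0.0000, -0.0833, +0.5000]
  T[3,:] = [+0.0943, +0.0755, +0.0189, +0.0000, -0.1132]
  T[4,:] = [+0.0698, -0.0233, -0.0930, -0.1163, +0.0000]
eigenvalue magnitudes: 0.4535, 0.3422, 0.1361, 0.1361, 0.0367.
ρ(T) = max|λ| = 0.4535; 0.4535 < 1: convergent.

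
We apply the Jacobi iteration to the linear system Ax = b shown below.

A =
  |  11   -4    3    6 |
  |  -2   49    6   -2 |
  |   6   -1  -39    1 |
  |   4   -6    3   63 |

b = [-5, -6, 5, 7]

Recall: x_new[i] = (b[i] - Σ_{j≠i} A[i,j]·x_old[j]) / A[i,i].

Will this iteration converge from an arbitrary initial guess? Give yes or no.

Diagonal D = diag(11, 49, -39, 63); L, U strict lower/upper.
Jacobi T = -D⁻¹(L+U): T[0,2] = -(3)/(11) = -0.2727; T[0,0] = 0.
  T[0,:] = [+0.0000, +0.3636, -0.2727, -0.5455]
  T[1,:] = [+0.0408, +0.0000, -0.1224, +0.0408]
  T[2,:] = [+0.1538, -0.0256, +0.0000, +0.0256]
  T[3,:] = [-0.0635, +0.0952, -0.0476, +0.0000]
moduli |λ_i(T)| = 0.2326, 0.1675, 0.1675, 0.1444.
ρ(T) = max|λ| = 0.2326; 0.2326 < 1, so it converges for any x₀.

yes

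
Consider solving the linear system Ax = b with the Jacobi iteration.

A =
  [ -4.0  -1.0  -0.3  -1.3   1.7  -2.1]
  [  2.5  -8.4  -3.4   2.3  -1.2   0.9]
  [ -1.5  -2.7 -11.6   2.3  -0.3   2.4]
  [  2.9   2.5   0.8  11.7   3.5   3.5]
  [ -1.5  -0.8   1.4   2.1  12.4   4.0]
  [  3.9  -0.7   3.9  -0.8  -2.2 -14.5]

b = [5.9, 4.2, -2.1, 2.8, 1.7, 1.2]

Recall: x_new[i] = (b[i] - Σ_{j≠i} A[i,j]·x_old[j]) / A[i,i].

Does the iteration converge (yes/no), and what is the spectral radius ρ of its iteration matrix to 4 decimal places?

A = D + L + U where D = diag(-4, -8.4, -11.6, 11.7, 12.4, -14.5).
T_J = -D⁻¹(L+U): T[0,5] = -(-2.1)/(-4) = -0.5250; T[0,0] = 0.
  T[0,:] = [+0.0000, -0.2500, -0.0750, -0.3250, +0.4250, -0.5250]
  T[1,:] = [+0.2976, +0.0000, -0.4048, +0.2738, -0.1429, +0.1071]
  T[2,:] = [-0.1293, -0.2328, +0.0000, +0.1983, -0.0259, +0.2069]
  T[3,:] = [-0.2479, -0.2137, -0.0684, +0.0000, -0.2991, -0.2991]
  T[4,:] = [+0.1210, +0.0645, -0.1129, -0.1694, +0.0000, -0.3226]
  T[5,:] = [+0.2690, -0.0483, +0.2690, -0.0552, -0.1517, +0.0000]
moduli |λ_i(T)| = 0.5617, 0.4489, 0.4457, 0.4457, 0.1692, 0.0208.
ρ = 0.5617; 0.5617 < 1: convergent.

yes, ρ = 0.5617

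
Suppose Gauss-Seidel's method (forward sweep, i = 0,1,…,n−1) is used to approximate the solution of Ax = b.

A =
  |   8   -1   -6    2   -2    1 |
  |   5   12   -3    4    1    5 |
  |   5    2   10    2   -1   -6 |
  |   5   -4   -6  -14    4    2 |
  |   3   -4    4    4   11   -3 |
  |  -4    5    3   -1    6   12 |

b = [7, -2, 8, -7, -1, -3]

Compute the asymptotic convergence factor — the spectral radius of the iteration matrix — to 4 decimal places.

0.8571

Write A = D+L+U with D = diag(8, 12, 10, -14, 11, 12).
T_GS = -(D+L)⁻¹U: row 0 first, T[0,4] = -(-2)/(8) = +0.2500; later rows by forward substitution.
  T[0,:] = [+0.0000  +0.1250  +0.7500  -0.2500  +0.2500  -0.1250]
  T[1,:] = [+0.0000  -0.0521  -0.0625  -0.2292  -0.1875  -0.3646]
  T[2,:] = [+0.0000  -0.0521  -0.3625  -0.0292  +0.0125  +0.7354]
  T[3,:] = [+0.0000  +0.0818  +0.4411  -0.0113  +0.4232  -0.1128]
  T[4,:] = [+0.0000  -0.0639  -0.2558  -0.0004  -0.2948  -0.0522]
  T[5,:] = [+0.0000  +0.1151  +0.5313  +0.0187  +0.3410  -0.0569]
eigenvalue magnitudes: 0.8571, 0.2818, 0.1275, 0.1275, 0.0413, 0.0000.
ρ = 0.8571; 0.8571 < 1, so it converges for any x₀.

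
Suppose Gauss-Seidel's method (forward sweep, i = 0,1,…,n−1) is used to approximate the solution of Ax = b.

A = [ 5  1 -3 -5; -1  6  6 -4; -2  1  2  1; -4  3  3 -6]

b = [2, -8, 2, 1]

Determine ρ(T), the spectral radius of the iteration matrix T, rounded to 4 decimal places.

1.1946

Let D = diag(5, 6, 2, -6); L, U the strict triangles.
GS T = -(D+L)⁻¹U: row 0 first, T[0,2] = -(-3)/(5) = +0.6000; later rows by forward substitution.
  T[0,:] = [+0.0000  -0.2000  +0.6000  +1.0000]
  T[1,:] = [+0.0000  -0.0333  -0.9000  +0.8333]
  T[2,:] = [+0.0000  -0.1833  +1.0500  +0.0833]
  T[3,:] = [+0.0000  +0.0250  -0.3250  -0.2083]
eigenvalue magnitudes: 1.1946, 0.2362, 0.2362, 0.0000.
ρ(T) = max|λ| = 1.1946; 1.1946 > 1: divergent.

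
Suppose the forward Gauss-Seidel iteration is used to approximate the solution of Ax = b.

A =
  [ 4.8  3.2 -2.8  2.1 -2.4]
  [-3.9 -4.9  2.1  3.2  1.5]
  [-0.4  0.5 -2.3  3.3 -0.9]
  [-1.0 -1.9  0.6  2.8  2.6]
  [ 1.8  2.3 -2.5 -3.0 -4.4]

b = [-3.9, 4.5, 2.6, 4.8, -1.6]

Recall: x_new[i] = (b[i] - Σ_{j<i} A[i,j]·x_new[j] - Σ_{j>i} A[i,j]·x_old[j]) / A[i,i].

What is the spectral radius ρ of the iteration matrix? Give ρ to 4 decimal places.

A = D + L + U where D = diag(4.8, -4.9, -2.3, 2.8, -4.4).
T_GS = -(D+L)⁻¹U: row 0 first, T[0,4] = -(-2.4)/(4.8) = +0.5000; later rows by forward substitution.
  T[0,:] = [+0.0000, -0.6667, +0.5833, -0.4375, +0.5000]
  T[1,:] = [+0.0000, +0.5306, -0.0357, +1.0013, -0.0918]
  T[2,:] = [+0.0000, +0.2313, -0.1092, +1.7285, -0.4982]
  T[3,:] = [+0.0000, +0.0724, +0.2075, +0.1528, -0.7056]
  T[4,:] = [+0.0000, -0.1761, +0.1405, -0.7419, +0.9207]
moduli |λ_i(T)| = 1.4757, 0.7200, 0.3828, 0.3828, 0.0000.
ρ = 1.4757; 1.4757 > 1 ⇒ diverges.

1.4757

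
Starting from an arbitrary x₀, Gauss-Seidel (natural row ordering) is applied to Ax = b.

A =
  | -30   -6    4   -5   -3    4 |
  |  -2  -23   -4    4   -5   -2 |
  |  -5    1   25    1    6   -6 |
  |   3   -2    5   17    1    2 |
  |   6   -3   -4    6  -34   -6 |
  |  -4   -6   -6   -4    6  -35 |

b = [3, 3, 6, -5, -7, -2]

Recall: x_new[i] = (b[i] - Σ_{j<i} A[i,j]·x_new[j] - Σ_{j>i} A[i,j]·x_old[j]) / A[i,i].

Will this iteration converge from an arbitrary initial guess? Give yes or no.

yes

A = D + L + U where D = diag(-30, -23, 25, 17, -34, -35).
T_GS = -(D+L)⁻¹U: row 0 first, T[0,3] = -(-5)/(-30) = -0.1667; later rows by forward substitution.
  T[0,:] = [+0.0000, -0.2000, +0.1333, -0.1667, -0.1000, +0.1333]
  T[1,:] = [+0.0000, +0.0174, -0.1855, +0.1884, -0.2087, -0.0986]
  T[2,:] = [+0.0000, -0.0407, +0.0341, -0.0809, -0.2517, +0.2706]
  T[3,:] = [+0.0000, +0.0493, -0.0554, +0.0754, +0.0083, -0.2324]
  T[4,:] = [+0.0000, -0.0233, +0.0261, -0.0232, +0.0318, -0.2171]
  T[5,:] = [+0.0000, +0.0172, +0.0215, -0.0120, +0.0949, -0.0554]
moduli |λ_i(T)| = 0.2138, 0.1325, 0.1325, 0.0210, 0.0210, 0.0000.
spectral radius ρ = 0.2138; 0.2138 < 1 ⇒ converges.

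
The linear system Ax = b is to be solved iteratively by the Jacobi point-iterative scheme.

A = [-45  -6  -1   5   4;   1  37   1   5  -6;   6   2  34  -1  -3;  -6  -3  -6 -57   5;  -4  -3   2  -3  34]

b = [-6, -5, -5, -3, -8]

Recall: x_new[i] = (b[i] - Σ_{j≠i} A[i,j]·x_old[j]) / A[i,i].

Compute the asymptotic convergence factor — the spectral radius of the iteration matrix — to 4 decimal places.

Split A = D + L + U, D = diag(-45, 37, 34, -57, 34).
Jacobi T = -D⁻¹(L+U): T[4,0] = -(-4)/(34) = +0.1176; T[4,4] = 0.
  T[0,:] = [+0.0000 -0.1333 -0.0222 +0.1111 +0.0889]
  T[1,:] = [-0.0270 +0.0000 -0.0270 -0.1351 +0.1622]
  T[2,:] = [-0.1765 -0.0588 +0.0000 +0.0294 +0.0882]
  T[3,:] = [-0.1053 -0.0526 -0.1053 +0.0000 +0.0877]
  T[4,:] = [+0.1176 +0.0882 -0.0588 +0.0882 +0.0000]
moduli |λ_i(T)| = 0.2590, 0.1347, 0.1347, 0.1330, 0.1330.
ρ(T) = max|λ| = 0.2590; 0.2590 < 1 ⇒ converges.

0.2590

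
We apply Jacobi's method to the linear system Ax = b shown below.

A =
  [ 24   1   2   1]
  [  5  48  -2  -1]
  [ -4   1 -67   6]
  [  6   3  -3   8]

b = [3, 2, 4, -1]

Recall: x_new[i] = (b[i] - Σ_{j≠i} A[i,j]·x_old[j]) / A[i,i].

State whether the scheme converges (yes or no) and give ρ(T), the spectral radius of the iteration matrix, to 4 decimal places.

A = D + L + U where D = diag(24, 48, -67, 8).
Jacobi T = -D⁻¹(L+U): T[3,0] = -(6)/(8) = -0.7500; T[3,3] = 0.
  T[0,:] = [+0.0000 -0.0417 -0.0833 -0.0417]
  T[1,:] = [-0.1042 +0.0000 +0.0417 +0.0208]
  T[2,:] = [-0.0597 +0.0149 +0.0000 +0.0896]
  T[3,:] = [-0.7500 -0.3750 +0.3750 +0.0000]
|roots of det(T-λI)|: 0.2819, 0.1869, 0.1342, 0.0392.
ρ(T) = max|λ| = 0.2819; 0.2819 < 1: convergent.

yes, ρ = 0.2819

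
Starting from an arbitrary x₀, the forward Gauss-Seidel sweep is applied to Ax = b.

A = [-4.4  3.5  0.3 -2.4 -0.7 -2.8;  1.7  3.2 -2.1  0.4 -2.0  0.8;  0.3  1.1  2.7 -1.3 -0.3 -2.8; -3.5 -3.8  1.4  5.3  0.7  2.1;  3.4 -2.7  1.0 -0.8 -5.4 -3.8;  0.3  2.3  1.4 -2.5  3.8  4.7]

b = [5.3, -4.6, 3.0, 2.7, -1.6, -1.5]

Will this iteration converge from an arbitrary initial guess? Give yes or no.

no

A = D + L + U where D = diag(-4.4, 3.2, 2.7, 5.3, -5.4, 4.7).
GS T = -(D+L)⁻¹U: row 0 first, T[0,5] = -(-2.8)/(-4.4) = -0.6364; later rows by forward substitution.
  T[0,:] = [+0.0000  +0.7955  +0.0682  -0.5455  -0.1591  -0.6364]
  T[1,:] = [+0.0000  -0.4226  +0.6200  +0.1648  +0.7095  +0.0881]
  T[2,:] = [+0.0000  +0.0838  -0.2602  +0.4750  -0.1603  +1.0719]
  T[3,:] = [+0.0000  +0.2002  +0.5583  -0.3675  +0.3139  -1.0365]
  T[4,:] = [+0.0000  +0.6980  -0.3980  -0.2834  -0.5311  -0.7964]
  T[5,:] = [+0.0000  -0.3268  +0.3885  -0.1536  +0.3071  -0.2292]
moduli |λ_i(T)| = 1.3534, 0.9824, 0.3625, 0.1799, 0.0172, 0.0000.
ρ(T) = max|λ| = 1.3534; 1.3534 > 1 ⇒ diverges.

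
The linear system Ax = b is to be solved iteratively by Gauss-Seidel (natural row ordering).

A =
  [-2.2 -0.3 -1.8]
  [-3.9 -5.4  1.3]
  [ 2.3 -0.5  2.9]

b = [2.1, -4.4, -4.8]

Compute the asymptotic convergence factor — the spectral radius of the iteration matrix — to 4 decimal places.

0.9191

Split A = D + L + U, D = diag(-2.2, -5.4, 2.9).
GS T = -(D+L)⁻¹U: row 0 first, T[0,2] = -(-1.8)/(-2.2) = -0.8182; later rows by forward substitution.
  T[0,:] = [+0.0000 -0.1364 -0.8182]
  T[1,:] = [+0.0000 +0.0985 +0.8316]
  T[2,:] = [+0.0000 +0.1251 +0.7923]
eigenvalue magnitudes: 0.9191, 0.0283, 0.0000.
spectral radius ρ = 0.9191; 0.9191 < 1: convergent.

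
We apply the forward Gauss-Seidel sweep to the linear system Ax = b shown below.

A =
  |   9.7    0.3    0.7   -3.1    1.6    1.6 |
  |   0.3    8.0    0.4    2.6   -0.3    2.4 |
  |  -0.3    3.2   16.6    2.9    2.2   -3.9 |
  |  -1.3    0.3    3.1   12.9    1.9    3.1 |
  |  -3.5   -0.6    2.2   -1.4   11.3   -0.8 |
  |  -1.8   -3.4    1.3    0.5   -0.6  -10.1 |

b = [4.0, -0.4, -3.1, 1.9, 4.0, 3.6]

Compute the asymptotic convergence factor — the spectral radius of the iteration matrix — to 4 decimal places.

0.2071

Let D = diag(9.7, 8, 16.6, 12.9, 11.3, -10.1); L, U the strict triangles.
Gauss-Seidel: T = -(D+L)⁻¹U, row 0 first, T[0,5] = -(1.6)/(9.7) = -0.1649; later rows by forward substitution.
  T[0,:] = [+0.0000 -0.0309 -0.0722 +0.3196 -0.1649 -0.1649]
  T[1,:] = [+0.0000 +0.0012 -0.0473 -0.3370 +0.0437 -0.2938]
  T[2,:] = [+0.0000 -0.0008 +0.0078 -0.1040 -0.1439 +0.2886]
  T[3,:] = [+0.0000 -0.0030 -0.0081 +0.0650 -0.1303 -0.3195]
  T[4,:] = [+0.0000 -0.0097 -0.0274 +0.1094 -0.0369 -0.0917]
  T[5,:] = [+0.0000 +0.0055 +0.0310 +0.0398 -0.0081 +0.1551]
|λ(T)| sorted: 0.2071, 0.1580, 0.1580, 0.0775, 0.0013, 0.0000.
ρ = 0.2071; 0.2071 < 1: convergent.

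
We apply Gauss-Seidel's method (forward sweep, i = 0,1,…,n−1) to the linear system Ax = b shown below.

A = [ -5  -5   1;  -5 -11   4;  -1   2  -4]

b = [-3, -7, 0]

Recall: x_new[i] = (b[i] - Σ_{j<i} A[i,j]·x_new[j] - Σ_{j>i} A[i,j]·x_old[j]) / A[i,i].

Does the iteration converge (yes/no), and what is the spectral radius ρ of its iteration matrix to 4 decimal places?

yes, ρ = 0.6755

Let D = diag(-5, -11, -4); L, U the strict triangles.
GS T = -(D+L)⁻¹U: row 0 first, T[0,2] = -(1)/(-5) = +0.2000; later rows by forward substitution.
  T[0,:] = [+0.0000, -1.0000, +0.2000]
  T[1,:] = [+0.0000, +0.4545, +0.2727]
  T[2,:] = [+0.0000, +0.4773, +0.0864]
|roots of det(T-λI)|: 0.6755, 0.1346, 0.0000.
spectral radius ρ = 0.6755; 0.6755 < 1: convergent.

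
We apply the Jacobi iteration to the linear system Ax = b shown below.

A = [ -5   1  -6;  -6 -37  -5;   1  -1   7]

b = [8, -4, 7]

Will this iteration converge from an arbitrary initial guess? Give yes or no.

yes

Split A = D + L + U, D = diag(-5, -37, 7).
Jacobi T = -D⁻¹(L+U): T[2,0] = -(1)/(7) = -0.1429; T[2,2] = 0.
  T[0,:] = [+0.0000 +0.2000 -1.2000]
  T[1,:] = [-0.1622 +0.0000 -0.1351]
  T[2,:] = [-0.1429 +0.1429 +0.0000]
moduli |λ_i(T)| = 0.4381, 0.2688, 0.2688.
ρ(T) = max|λ| = 0.4381; 0.4381 < 1: convergent.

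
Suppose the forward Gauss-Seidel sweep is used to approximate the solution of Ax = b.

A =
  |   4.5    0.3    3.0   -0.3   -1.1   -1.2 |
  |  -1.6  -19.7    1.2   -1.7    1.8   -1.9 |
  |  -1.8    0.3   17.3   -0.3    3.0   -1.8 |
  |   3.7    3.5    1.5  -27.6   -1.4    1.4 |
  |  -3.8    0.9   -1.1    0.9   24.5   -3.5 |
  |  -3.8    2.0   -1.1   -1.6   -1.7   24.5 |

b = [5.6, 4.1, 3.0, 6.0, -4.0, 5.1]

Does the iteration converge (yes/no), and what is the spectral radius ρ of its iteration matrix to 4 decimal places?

Split A = D + L + U, D = diag(4.5, -19.7, 17.3, -27.6, 24.5, 24.5).
T_GS = -(D+L)⁻¹U: row 0 first, T[0,4] = -(-1.1)/(4.5) = +0.2444; later rows by forward substitution.
  T[0,:] = [+0.0000, -0.0667, -0.6667, +0.0667, +0.2444, +0.2667]
  T[1,:] = [+0.0000, +0.0054, +0.1151, -0.0917, +0.0715, -0.1181]
  T[2,:] = [+0.0000, -0.0070, -0.0714, +0.0259, -0.1492, +0.1338]
  T[3,:] = [+0.0000, -0.0086, -0.0787, -0.0013, -0.0170, +0.0788]
  T[4,:] = [+0.0000, -0.0105, -0.1079, +0.0149, +0.0292, +0.1917]
  T[5,:] = [+0.0000, -0.0124, -0.1286, +0.0199, +0.0263, +0.0755]
|eigenvalues of T|: 0.1800, 0.1181, 0.1181, 0.0201, 0.0016, 0.0000.
ρ = 0.1800; 0.1800 < 1: convergent.

yes, ρ = 0.1800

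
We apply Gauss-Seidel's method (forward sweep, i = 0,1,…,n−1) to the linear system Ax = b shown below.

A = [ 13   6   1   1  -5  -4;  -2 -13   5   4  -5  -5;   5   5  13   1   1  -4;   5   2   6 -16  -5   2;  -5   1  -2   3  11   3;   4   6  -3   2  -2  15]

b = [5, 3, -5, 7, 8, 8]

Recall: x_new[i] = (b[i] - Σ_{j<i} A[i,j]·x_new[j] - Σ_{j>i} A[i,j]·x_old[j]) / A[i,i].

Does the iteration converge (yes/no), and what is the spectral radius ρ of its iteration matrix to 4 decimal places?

Split A = D + L + U, D = diag(13, -13, 13, -16, 11, 15).
GS T = -(D+L)⁻¹U: row 0 first, T[0,3] = -(1)/(13) = -0.0769; later rows by forward substitution.
  T[0,:] = [+0.0000, -0.4615, -0.0769, -0.0769, +0.3846, +0.3077]
  T[1,:] = [+0.0000, +0.0710, +0.3964, +0.3195, -0.4438, -0.4320]
  T[2,:] = [+0.0000, +0.1502, -0.1229, -0.1702, -0.0542, +0.3555]
  T[3,:] = [+0.0000, -0.0790, -0.0206, -0.0479, -0.2681, +0.3005]
  T[4,:] = [+0.0000, -0.1674, -0.0877, -0.0819, +0.2784, -0.1109]
  T[5,:] = [+0.0000, +0.1129, -0.1716, -0.1459, +0.1370, +0.1070]
|roots of det(T-λI)|: 0.5436, 0.3912, 0.3912, 0.0755, 0.0494, 0.0000.
ρ = 0.5436; 0.5436 < 1 ⇒ converges.

yes, ρ = 0.5436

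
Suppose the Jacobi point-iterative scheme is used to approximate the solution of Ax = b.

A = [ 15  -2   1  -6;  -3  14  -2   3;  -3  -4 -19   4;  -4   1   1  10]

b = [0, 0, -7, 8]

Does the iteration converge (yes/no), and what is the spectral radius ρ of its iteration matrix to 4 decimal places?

yes, ρ = 0.5045

Write A = D+L+U with D = diag(15, 14, -19, 10).
Jacobi T = -D⁻¹(L+U): T[1,3] = -(3)/(14) = -0.2143; T[1,1] = 0.
  T[0,:] = [+0.0000, +0.1333, -0.0667, +0.4000]
  T[1,:] = [+0.2143, +0.0000, +0.1429, -0.2143]
  T[2,:] = [-0.1579, -0.2105, +0.0000, +0.2105]
  T[3,:] = [+0.4000, -0.1000, -0.1000, +0.0000]
|λ(T)| sorted: 0.5045, 0.3924, 0.2028, 0.2028.
spectral radius ρ = 0.5045; 0.5045 < 1, so it converges for any x₀.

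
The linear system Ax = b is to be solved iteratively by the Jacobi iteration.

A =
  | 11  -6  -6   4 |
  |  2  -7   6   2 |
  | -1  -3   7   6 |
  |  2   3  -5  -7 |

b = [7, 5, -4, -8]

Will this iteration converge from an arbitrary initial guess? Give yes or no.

Write A = D+L+U with D = diag(11, -7, 7, -7).
Jacobi: T = -D⁻¹(L+U), T[2,3] = -(6)/(7) = -0.8571; T[2,2] = 0.
  T[0,:] = [+0.0000, +0.5455, +0.5455, -0.3636]
  T[1,:] = [+0.2857, +0.0000, +0.8571, +0.2857]
  T[2,:] = [+0.1429, +0.4286, +0.0000, -0.8571]
  T[3,:] = [+0.2857, +0.4286, -0.7143, +0.0000]
|roots of det(T-λI)|: 1.1754, 0.7814, 0.7814, 0.3103.
ρ = 1.1754; 1.1754 > 1, so it fails to converge.

no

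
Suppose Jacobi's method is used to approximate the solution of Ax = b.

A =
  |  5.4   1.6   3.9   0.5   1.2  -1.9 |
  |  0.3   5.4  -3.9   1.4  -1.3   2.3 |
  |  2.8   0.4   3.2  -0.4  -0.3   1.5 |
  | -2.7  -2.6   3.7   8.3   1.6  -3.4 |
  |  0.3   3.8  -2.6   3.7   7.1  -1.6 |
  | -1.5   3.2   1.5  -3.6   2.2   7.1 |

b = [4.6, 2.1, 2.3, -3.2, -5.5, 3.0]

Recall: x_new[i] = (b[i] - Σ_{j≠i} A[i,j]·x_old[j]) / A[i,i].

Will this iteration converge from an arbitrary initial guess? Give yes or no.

no

Write A = D+L+U with D = diag(5.4, 5.4, 3.2, 8.3, 7.1, 7.1).
T_J = -D⁻¹(L+U): T[2,5] = -(1.5)/(3.2) = -0.4688; T[2,2] = 0.
  T[0,:] = [+0.0000, -0.2963, -0.7222, -0.0926, -0.2222, +0.3519]
  T[1,:] = [-0.0556, +0.0000, +0.7222, -0.2593, +0.2407, -0.4259]
  T[2,:] = [-0.8750, -0.1250, +0.0000, +0.1250, +0.0938, -0.4688]
  T[3,:] = [+0.3253, +0.3133, -0.4458, +0.0000, -0.1928, +0.4096]
  T[4,:] = [-0.0423, -0.5352, +0.3662, -0.5211, +0.0000, +0.2254]
  T[5,:] = [+0.2113, -0.4507, -0.2113, +0.5070, -0.3099, +0.0000]
|roots of det(T-λI)|: 1.2275, 0.5426, 0.5426, 0.4912, 0.2753, 0.2753.
spectral radius ρ = 1.2275; 1.2275 > 1 ⇒ diverges.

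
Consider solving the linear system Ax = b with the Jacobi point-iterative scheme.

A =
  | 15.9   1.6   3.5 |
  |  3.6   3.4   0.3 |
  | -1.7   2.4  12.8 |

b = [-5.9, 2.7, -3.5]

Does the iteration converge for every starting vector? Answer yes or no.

yes

Diagonal D = diag(15.9, 3.4, 12.8); L, U strict lower/upper.
T_J = -D⁻¹(L+U): T[1,0] = -(3.6)/(3.4) = -1.0588; T[1,1] = 0.
  T[0,:] = [+0.0000, -0.1006, -0.2201]
  T[1,:] = [-1.0588, +0.0000, -0.0882]
  T[2,:] = [+0.1328, -0.1875, +0.0000]
|roots of det(T-λI)|: 0.4372, 0.3119, 0.3119.
spectral radius ρ = 0.4372; 0.4372 < 1 ⇒ converges.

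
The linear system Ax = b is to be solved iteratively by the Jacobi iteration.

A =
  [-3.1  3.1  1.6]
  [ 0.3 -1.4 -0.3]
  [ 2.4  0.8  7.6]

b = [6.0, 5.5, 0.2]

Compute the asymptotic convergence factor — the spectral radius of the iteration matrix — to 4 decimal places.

0.4465

Write A = D+L+U with D = diag(-3.1, -1.4, 7.6).
Jacobi T = -D⁻¹(L+U): T[0,2] = -(1.6)/(-3.1) = +0.5161; T[0,0] = 0.
  T[0,:] = [+0.0000, +1.0000, +0.5161]
  T[1,:] = [+0.2143, +0.0000, -0.2143]
  T[2,:] = [-0.3158, -0.1053, +0.0000]
|eigenvalues of T|: 0.4465, 0.3542, 0.3542.
ρ(T) = max|λ| = 0.4465; 0.4465 < 1 ⇒ converges.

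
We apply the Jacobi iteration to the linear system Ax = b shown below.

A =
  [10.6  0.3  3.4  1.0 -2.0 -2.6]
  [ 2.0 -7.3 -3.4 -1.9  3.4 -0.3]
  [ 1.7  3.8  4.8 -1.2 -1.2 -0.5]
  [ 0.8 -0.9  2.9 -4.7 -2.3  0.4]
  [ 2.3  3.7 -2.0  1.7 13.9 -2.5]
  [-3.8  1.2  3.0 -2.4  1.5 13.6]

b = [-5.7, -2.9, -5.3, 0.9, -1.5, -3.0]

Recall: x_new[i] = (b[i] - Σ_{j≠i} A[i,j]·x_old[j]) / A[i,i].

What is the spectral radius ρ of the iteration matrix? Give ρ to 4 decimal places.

Split A = D + L + U, D = diag(10.6, -7.3, 4.8, -4.7, 13.9, 13.6).
T_J = -D⁻¹(L+U): T[2,4] = -(-1.2)/(4.8) = +0.2500; T[2,2] = 0.
  T[0,:] = [+0.0000, -0.0283, -0.3208, -0.0943, +0.1887, +0.2453]
  T[1,:] = [+0.2740, +0.0000, -0.4658, -0.2603, +0.4658, -0.0411]
  T[2,:] = [-0.3542, -0.7917, +0.0000, +0.2500, +0.2500, +0.1042]
  T[3,:] = [+0.1702, -0.1915, +0.6170, +0.0000, -0.4894, +0.0851]
  T[4,:] = [-0.1655, -0.2662, +0.1439, -0.1223, +0.0000, +0.1799]
  T[5,:] = [+0.2794, -0.0882, -0.2206, +0.1765, -0.1103, +0.0000]
|eigenvalues of T|: 0.8656, 0.7039, 0.3081, 0.2818, 0.2818, 0.1902.
ρ = 0.8656; 0.8656 < 1 ⇒ converges.

0.8656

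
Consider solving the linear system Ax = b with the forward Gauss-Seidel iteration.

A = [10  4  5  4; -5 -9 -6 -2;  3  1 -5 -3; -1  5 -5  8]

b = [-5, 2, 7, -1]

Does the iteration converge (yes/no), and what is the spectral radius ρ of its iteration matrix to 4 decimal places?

Diagonal D = diag(10, -9, -5, 8); L, U strict lower/upper.
GS T = -(D+L)⁻¹U: row 0 first, T[0,1] = -(4)/(10) = -0.4000; later rows by forward substitution.
  T[0,:] = [+0.0000, -0.4000, -0.5000, -0.4000]
  T[1,:] = [+0.0000, +0.2222, -0.3889, +0.0000]
  T[2,:] = [+0.0000, -0.1956, -0.3778, -0.8400]
  T[3,:] = [+0.0000, -0.3111, -0.0556, -0.5750]
|eigenvalues of T|: 0.8879, 0.1501, 0.1501, 0.0000.
ρ = 0.8879; 0.8879 < 1, so it converges for any x₀.

yes, ρ = 0.8879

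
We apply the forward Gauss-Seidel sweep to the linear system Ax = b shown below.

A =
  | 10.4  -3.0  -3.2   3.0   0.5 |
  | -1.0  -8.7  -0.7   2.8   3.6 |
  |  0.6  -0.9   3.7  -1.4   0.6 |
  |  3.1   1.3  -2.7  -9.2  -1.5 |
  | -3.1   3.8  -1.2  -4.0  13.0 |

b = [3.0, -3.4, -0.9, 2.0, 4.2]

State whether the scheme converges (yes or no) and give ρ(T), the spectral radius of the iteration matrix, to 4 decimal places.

yes, ρ = 0.6088

Let D = diag(10.4, -8.7, 3.7, -9.2, 13); L, U the strict triangles.
T_GS = -(D+L)⁻¹U: row 0 first, T[0,2] = -(-3.2)/(10.4) = +0.3077; later rows by forward substitution.
  T[0,:] = [+0.0000 +0.2885 +0.3077 -0.2885 -0.0481]
  T[1,:] = [+0.0000 -0.0332 -0.1158 +0.3550 +0.4193]
  T[2,:] = [+0.0000 -0.0548 -0.0781 +0.5115 -0.0524]
  T[3,:] = [+0.0000 +0.1086 +0.1102 -0.1972 -0.1046]
  T[4,:] = [+0.0000 +0.1068 +0.1339 -0.1860 -0.1711]
|λ(T)| sorted: 0.6088, 0.1651, 0.0583, 0.0583, 0.0000.
spectral radius ρ = 0.6088; 0.6088 < 1 ⇒ converges.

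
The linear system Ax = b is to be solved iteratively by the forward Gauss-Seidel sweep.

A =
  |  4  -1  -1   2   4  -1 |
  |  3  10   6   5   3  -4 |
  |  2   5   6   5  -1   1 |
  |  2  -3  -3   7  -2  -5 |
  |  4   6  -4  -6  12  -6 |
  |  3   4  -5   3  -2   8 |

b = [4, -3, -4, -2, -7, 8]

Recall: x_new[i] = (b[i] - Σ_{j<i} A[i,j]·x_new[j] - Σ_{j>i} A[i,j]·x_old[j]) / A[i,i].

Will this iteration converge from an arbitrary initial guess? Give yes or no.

no

A = D + L + U where D = diag(4, 10, 6, 7, 12, 8).
GS T = -(D+L)⁻¹U: row 0 first, T[0,1] = -(-1)/(4) = +0.2500; later rows by forward substitution.
  T[0,:] = [+0.0000 +0.2500 +0.2500 -0.5000 -1.0000 +0.2500]
  T[1,:] = [+0.0000 -0.0750 -0.6750 -0.3500 +0.0000 +0.3250]
  T[2,:] = [+0.0000 -0.0208 +0.4792 -0.3750 +0.5000 -0.5208]
  T[3,:] = [+0.0000 -0.1125 -0.1554 -0.1679 +0.7857 +0.5589]
  T[4,:] = [+0.0000 -0.1090 +0.3362 +0.1327 +0.8929 +0.3600]
  T[5,:] = [+0.0000 -0.0543 +0.6855 +0.2243 +0.6161 -0.7014]
eigenvalue magnitudes: 1.1542, 0.7396, 0.4649, 0.4106, 0.0411, 0.0000.
ρ = 1.1542; 1.1542 > 1: divergent.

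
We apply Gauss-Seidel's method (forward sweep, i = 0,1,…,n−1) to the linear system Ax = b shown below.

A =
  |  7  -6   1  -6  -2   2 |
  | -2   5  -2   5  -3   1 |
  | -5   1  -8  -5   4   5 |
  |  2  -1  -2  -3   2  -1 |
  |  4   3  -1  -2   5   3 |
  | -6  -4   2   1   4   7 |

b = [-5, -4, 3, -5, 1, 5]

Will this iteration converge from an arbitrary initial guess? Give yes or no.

Write A = D+L+U with D = diag(7, 5, -8, -3, 5, 7).
T_GS = -(D+L)⁻¹U: row 0 first, T[0,5] = -(2)/(7) = -0.2857; later rows by forward substitution.
  T[0,:] = [+0.0000, +0.8571, -0.1429, +0.8571, +0.2857, -0.2857]
  T[1,:] = [+0.0000, +0.3429, +0.3429, -0.6571, +0.7143, -0.3143]
  T[2,:] = [+0.0000, -0.4929, +0.1321, -1.2429, +0.4107, +0.7643]
  T[3,:] = [+0.0000, +0.7857, -0.2976, +1.6190, +0.3452, -0.9286]
  T[4,:] = [+0.0000, -0.6757, -0.1840, +0.1076, -0.4369, -0.4014]
  T[5,:] = [+0.0000, +1.3453, +0.1834, +0.4215, +0.7361, -0.2808]
|λ(T)| sorted: 1.5926, 1.2550, 1.2550, 0.1711, 0.1711, 0.0000.
ρ = 1.5926; 1.5926 > 1 ⇒ diverges.

no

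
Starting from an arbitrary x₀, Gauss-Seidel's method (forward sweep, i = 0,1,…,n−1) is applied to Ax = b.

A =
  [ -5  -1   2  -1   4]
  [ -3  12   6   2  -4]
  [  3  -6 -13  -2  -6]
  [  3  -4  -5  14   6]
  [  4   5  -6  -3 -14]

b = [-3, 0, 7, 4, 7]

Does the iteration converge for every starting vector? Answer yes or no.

A = D + L + U where D = diag(-5, 12, -13, 14, -14).
T_GS = -(D+L)⁻¹U: row 0 first, T[0,2] = -(2)/(-5) = +0.4000; later rows by forward substitution.
  T[0,:] = [+0.0000  -0.2000  +0.4000  -0.2000  +0.8000]
  T[1,:] = [+0.0000  -0.0500  -0.4000  -0.2167  +0.5333]
  T[2,:] = [+0.0000  -0.0231  +0.2769  -0.1000  -0.5231]
  T[3,:] = [+0.0000  +0.0203  -0.1011  -0.0548  -0.6344]
  T[4,:] = [+0.0000  -0.0695  -0.1256  -0.0799  +0.7792]
|roots of det(T-λI)|: 0.8554, 0.2999, 0.2352, 0.0312, 0.0000.
ρ(T) = max|λ| = 0.8554; 0.8554 < 1 ⇒ converges.

yes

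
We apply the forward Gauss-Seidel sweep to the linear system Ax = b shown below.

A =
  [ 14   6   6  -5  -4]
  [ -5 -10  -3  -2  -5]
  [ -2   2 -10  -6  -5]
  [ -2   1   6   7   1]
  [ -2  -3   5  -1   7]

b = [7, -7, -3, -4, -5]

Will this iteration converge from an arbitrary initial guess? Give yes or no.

Diagonal D = diag(14, -10, -10, 7, 7); L, U strict lower/upper.
T_GS = -(D+L)⁻¹U: row 0 first, T[0,4] = -(-4)/(14) = +0.2857; later rows by forward substitution.
  T[0,:] = [+0.0000 -0.4286 -0.4286 +0.3571 +0.2857]
  T[1,:] = [+0.0000 +0.2143 -0.0857 -0.3786 -0.6429]
  T[2,:] = [+0.0000 +0.1286 +0.0686 -0.7471 -0.6857]
  T[3,:] = [+0.0000 -0.2633 -0.1690 +0.7965 +0.6184]
  T[4,:] = [+0.0000 -0.1601 -0.2323 +0.5873 +0.3843]
eigenvalue magnitudes: 1.5654, 0.2435, 0.0909, 0.0909, 0.0000.
ρ = 1.5654; 1.5654 > 1 ⇒ diverges.

no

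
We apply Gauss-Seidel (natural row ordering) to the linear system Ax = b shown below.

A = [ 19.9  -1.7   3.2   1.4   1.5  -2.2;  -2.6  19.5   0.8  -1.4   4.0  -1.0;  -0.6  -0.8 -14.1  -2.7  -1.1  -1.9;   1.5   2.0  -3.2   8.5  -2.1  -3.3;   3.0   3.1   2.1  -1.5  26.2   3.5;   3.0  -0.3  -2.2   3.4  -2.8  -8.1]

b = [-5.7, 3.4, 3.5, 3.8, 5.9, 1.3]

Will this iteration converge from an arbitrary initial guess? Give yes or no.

yes

Write A = D+L+U with D = diag(19.9, 19.5, -14.1, 8.5, 26.2, -8.1).
Gauss-Seidel: T = -(D+L)⁻¹U, row 0 first, T[0,1] = -(-1.7)/(19.9) = +0.0854; later rows by forward substitution.
  T[0,:] = [+0.0000, +0.0854, -0.1608, -0.0704, -0.0754, +0.1106]
  T[1,:] = [+0.0000, +0.0114, -0.0625, +0.0624, -0.2152, +0.0660]
  T[2,:] = [+0.0000, -0.0043, +0.0104, -0.1920, -0.0626, -0.1432]
  T[3,:] = [+0.0000, -0.0194, +0.0470, -0.0746, +0.2874, +0.2993]
  T[4,:] = [+0.0000, -0.0119, +0.0277, +0.0118, +0.0556, -0.1254]
  T[5,:] = [+0.0000, +0.0284, -0.0499, -0.0116, +0.0985, +0.2464]
eigenvalue magnitudes: 0.2055, 0.1654, 0.1362, 0.1362, 0.0130, 0.0000.
ρ(T) = max|λ| = 0.2055; 0.2055 < 1, so it converges for any x₀.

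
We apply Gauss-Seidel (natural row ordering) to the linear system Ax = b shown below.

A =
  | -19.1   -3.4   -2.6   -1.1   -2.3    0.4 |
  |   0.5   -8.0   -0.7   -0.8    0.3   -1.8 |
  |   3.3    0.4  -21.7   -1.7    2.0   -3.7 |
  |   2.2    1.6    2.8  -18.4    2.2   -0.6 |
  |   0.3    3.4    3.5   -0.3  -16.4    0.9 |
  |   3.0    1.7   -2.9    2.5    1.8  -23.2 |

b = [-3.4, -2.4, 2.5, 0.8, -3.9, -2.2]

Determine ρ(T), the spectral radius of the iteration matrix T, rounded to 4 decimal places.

0.1566

Write A = D+L+U with D = diag(-19.1, -8, -21.7, -18.4, -16.4, -23.2).
GS T = -(D+L)⁻¹U: row 0 first, T[0,3] = -(-1.1)/(-19.1) = -0.0576; later rows by forward substitution.
  T[0,:] = [+0.0000 -0.1780 -0.1361 -0.0576 -0.1204 +0.0209]
  T[1,:] = [+0.0000 -0.0111 -0.0960 -0.1036 +0.0300 -0.2237]
  T[2,:] = [+0.0000 -0.0273 -0.0225 -0.0890 +0.0744 -0.1714]
  T[3,:] = [+0.0000 -0.0264 -0.0280 -0.0294 +0.1191 -0.0756]
  T[4,:] = [+0.0000 -0.0109 -0.0267 -0.0410 +0.0177 -0.0263]
  T[5,:] = [+0.0000 -0.0241 -0.0269 -0.0103 -0.0085 -0.0024]
|λ(T)| sorted: 0.1566, 0.0662, 0.0512, 0.0512, 0.0381, 0.0000.
spectral radius ρ = 0.1566; 0.1566 < 1 ⇒ converges.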